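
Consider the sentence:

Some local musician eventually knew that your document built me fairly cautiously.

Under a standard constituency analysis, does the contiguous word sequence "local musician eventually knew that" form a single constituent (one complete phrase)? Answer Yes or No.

No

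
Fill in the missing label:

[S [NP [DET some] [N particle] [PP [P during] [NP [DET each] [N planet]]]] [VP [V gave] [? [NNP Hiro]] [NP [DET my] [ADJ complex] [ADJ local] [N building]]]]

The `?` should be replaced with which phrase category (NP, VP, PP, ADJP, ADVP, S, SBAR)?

NP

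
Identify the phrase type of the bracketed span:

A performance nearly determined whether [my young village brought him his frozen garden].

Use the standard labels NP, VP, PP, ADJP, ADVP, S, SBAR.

S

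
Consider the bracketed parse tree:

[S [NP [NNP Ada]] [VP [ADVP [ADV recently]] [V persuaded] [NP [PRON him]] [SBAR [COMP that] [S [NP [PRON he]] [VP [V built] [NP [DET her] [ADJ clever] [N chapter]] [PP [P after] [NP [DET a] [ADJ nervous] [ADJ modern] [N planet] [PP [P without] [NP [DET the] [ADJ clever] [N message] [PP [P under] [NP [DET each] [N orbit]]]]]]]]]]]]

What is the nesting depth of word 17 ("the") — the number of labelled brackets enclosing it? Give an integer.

The word sits inside DET, which is inside NP, inside PP, inside NP, inside PP, inside VP, inside S, inside SBAR, inside VP, inside S — 10 brackets in all.

10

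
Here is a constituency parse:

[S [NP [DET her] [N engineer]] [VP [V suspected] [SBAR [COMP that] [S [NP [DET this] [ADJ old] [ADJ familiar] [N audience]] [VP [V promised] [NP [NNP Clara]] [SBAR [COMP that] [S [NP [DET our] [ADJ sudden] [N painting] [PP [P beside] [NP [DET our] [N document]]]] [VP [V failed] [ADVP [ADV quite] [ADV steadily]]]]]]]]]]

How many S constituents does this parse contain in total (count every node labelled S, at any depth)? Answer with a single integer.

3

The S constituents are: [S her engineer suspected that this old familiar audience promised Clara that our sudden painting beside our document failed quite steadily]; [S this old familiar audience promised Clara that our sudden painting beside our document failed quite steadily]; [S our sudden painting beside our document failed quite steadily]. Total: 3.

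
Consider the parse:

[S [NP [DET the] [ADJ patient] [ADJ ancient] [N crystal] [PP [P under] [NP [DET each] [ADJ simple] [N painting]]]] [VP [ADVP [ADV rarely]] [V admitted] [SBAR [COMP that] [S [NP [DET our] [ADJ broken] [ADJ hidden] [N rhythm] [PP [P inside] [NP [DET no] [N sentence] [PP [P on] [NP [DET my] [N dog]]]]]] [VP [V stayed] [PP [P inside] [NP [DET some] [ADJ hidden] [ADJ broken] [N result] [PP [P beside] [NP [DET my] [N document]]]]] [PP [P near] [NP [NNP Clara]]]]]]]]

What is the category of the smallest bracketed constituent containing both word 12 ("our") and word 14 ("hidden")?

NP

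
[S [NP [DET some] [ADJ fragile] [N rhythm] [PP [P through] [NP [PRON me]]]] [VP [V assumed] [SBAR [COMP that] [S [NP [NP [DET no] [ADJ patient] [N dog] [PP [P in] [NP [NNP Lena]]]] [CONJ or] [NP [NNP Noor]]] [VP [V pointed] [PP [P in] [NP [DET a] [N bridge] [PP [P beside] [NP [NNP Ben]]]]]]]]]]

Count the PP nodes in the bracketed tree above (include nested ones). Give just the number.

4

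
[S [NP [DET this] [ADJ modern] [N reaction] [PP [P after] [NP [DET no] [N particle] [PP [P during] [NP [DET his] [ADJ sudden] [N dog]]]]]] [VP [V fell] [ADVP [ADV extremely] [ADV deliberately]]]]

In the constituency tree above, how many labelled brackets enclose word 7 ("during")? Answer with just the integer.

Counting open brackets not yet closed at "during": [S [NP [PP [NP [PP [P = 6.

6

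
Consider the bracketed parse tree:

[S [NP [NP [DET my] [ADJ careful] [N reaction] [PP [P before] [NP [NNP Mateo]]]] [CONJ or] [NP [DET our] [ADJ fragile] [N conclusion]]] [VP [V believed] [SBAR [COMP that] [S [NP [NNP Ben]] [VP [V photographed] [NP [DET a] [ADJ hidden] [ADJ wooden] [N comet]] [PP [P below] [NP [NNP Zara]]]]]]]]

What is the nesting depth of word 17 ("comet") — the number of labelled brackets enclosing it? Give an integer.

Counting open brackets not yet closed at "comet": [S [VP [SBAR [S [VP [NP [N = 7.

7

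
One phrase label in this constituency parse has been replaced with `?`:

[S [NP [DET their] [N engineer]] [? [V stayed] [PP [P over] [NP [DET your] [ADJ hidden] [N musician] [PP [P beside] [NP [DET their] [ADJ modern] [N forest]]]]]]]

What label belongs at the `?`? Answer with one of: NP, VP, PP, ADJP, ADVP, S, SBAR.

VP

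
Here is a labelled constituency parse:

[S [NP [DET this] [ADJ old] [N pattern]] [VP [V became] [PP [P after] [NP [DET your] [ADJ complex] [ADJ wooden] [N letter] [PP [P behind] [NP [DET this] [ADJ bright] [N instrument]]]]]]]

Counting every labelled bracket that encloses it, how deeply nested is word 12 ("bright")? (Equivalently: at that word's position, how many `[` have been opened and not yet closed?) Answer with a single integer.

The word sits inside ADJ, which is inside NP, inside PP, inside NP, inside PP, inside VP, inside S — 7 brackets in all.

7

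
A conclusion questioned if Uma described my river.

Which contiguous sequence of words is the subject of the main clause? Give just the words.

a conclusion

The subject of the main clause is the NP immediately before the verb "questioned": "a conclusion".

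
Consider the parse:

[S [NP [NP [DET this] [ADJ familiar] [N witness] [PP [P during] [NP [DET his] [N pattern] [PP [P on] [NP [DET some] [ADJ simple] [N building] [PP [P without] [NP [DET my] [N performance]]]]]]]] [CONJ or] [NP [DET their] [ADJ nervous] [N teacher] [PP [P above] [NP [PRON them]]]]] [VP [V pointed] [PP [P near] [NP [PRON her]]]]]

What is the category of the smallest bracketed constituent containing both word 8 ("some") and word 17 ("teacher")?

The smallest bracket enclosing both words is [NP this familiar witness during his pattern on some simple building without my performance or their nervous teacher above them], so the label is NP.

NP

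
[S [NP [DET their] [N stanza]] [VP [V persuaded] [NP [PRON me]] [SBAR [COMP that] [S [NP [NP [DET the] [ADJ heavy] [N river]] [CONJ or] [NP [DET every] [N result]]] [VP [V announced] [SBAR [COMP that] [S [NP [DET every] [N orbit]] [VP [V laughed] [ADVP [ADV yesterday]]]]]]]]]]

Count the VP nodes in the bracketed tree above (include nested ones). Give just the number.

3

Scanning left to right, an opening `[VP` appears at word positions 3, 12, 16 — 3 in total.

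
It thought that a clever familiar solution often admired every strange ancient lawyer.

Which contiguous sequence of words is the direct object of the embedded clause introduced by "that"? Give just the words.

The verb of the embedded clause introduced by "that" is "admired"; its direct object is the NP "every strange ancient lawyer".

every strange ancient lawyer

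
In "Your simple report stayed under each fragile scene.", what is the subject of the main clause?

The subject of the main clause is the NP immediately before the verb "stayed": "your simple report".

your simple report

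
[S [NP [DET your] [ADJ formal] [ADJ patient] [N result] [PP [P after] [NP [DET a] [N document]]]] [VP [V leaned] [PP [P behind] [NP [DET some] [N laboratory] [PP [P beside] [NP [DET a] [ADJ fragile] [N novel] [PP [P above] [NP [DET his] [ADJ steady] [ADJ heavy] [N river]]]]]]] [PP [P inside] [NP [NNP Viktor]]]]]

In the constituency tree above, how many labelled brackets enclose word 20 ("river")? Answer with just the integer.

9

Counting open brackets not yet closed at "river": [S [VP [PP [NP [PP [NP [PP [NP [N = 9.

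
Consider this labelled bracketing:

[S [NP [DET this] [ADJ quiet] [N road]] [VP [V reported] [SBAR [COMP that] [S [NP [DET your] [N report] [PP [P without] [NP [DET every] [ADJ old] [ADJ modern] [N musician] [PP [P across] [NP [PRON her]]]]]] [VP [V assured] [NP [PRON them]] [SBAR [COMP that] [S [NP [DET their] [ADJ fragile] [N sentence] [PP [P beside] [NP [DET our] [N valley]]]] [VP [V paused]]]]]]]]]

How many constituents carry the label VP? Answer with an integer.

Listing each VP by its span: [VP reported that your report without every old modern musician across her assured them that their fragile sentence beside our valley paused]; [VP assured them that their fragile sentence beside our valley paused]; [VP paused] — that makes 3.

3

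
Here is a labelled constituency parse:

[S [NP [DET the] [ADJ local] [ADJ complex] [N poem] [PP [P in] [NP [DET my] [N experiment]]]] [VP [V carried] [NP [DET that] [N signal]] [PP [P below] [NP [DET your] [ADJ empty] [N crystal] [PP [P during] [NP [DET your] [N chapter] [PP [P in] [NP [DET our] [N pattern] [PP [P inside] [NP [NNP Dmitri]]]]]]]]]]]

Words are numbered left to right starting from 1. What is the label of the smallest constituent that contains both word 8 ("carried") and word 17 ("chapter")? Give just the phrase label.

VP

The smallest bracket enclosing both words is [VP carried that signal below your empty crystal during your chapter in our pattern inside Dmitri], so the label is VP.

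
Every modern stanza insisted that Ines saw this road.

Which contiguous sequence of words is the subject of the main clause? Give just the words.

In the main clause the verb is "insisted"; the NP preceding it, "every modern stanza", is the subject.

every modern stanza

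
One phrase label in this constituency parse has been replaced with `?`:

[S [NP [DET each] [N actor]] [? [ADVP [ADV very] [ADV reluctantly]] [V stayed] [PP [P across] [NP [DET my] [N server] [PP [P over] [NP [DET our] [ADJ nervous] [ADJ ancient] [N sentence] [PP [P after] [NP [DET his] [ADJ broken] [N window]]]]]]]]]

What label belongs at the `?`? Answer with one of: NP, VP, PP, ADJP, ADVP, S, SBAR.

VP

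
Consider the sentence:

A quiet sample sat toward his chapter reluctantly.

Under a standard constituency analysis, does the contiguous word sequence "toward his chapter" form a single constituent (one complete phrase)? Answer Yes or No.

Yes

The sequence corresponds to a single PP node — the prepositional phrase "toward his chapter".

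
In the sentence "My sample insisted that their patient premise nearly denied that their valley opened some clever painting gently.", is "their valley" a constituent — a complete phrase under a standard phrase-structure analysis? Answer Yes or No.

Yes

"their valley" is exactly the noun phrase [NP their valley], a complete constituent.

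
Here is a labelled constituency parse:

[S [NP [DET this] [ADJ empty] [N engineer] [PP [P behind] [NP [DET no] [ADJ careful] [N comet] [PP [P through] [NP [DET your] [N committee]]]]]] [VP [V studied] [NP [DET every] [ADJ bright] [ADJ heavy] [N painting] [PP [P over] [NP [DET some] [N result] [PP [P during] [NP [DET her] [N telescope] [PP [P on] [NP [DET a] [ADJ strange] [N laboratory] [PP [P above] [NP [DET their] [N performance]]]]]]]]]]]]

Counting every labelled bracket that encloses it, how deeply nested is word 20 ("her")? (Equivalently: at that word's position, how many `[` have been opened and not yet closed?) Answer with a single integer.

8

The word sits inside DET, which is inside NP, inside PP, inside NP, inside PP, inside NP, inside VP, inside S — 8 brackets in all.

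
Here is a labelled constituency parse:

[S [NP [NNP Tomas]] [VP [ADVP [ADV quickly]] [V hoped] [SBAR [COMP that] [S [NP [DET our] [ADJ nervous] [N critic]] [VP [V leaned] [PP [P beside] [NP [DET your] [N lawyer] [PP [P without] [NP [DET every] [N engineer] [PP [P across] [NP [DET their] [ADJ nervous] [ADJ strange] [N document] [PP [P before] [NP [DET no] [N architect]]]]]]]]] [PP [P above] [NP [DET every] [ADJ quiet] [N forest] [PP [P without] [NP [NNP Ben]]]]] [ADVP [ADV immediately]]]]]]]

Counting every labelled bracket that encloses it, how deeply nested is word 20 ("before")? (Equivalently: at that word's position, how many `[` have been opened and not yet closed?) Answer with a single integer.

Counting open brackets not yet closed at "before": [S [VP [SBAR [S [VP [PP [NP [PP [NP [PP [NP [PP [P = 13.

13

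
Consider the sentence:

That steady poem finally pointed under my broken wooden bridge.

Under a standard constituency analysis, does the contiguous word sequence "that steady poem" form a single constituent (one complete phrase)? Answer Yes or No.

Yes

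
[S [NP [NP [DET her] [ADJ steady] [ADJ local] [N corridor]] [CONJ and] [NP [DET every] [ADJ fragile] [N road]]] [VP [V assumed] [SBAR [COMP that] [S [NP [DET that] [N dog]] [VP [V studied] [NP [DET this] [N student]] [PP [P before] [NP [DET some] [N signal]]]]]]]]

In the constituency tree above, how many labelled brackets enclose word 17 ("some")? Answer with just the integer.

Path from the root down to the word: S → VP → SBAR → S → VP → PP → NP → DET. That is 8 enclosing brackets.

8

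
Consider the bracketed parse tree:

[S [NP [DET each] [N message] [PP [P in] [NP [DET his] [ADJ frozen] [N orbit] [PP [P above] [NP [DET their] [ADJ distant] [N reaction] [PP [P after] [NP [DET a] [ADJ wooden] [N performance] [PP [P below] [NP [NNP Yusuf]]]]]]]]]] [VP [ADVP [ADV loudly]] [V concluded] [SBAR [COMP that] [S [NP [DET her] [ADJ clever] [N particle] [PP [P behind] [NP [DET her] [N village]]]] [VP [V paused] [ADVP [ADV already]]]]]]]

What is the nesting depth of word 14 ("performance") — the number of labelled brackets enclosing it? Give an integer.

The word sits inside N, which is inside NP, inside PP, inside NP, inside PP, inside NP, inside PP, inside NP, inside S — 9 brackets in all.

9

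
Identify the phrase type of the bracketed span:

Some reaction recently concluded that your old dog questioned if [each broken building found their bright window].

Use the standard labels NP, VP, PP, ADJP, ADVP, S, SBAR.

S

The span is built around the head "found" — a clause (S).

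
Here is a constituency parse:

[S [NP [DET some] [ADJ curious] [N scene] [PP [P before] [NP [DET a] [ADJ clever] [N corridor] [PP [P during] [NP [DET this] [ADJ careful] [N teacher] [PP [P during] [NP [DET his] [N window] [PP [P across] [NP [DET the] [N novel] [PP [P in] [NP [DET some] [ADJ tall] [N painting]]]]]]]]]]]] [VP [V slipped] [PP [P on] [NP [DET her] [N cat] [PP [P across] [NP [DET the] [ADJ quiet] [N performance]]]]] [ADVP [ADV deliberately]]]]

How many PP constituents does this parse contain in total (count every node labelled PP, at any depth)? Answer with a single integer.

7

The PP constituents are: [PP before a clever corridor during this careful teacher during his window across the novel in some tall painting]; [PP during this careful teacher during his window across the novel in some tall painting]; [PP during his window across the novel in some tall painting]; [PP across the novel in some tall painting]; [PP in some tall painting]; [PP on her cat across the quiet performance] …. Total: 7.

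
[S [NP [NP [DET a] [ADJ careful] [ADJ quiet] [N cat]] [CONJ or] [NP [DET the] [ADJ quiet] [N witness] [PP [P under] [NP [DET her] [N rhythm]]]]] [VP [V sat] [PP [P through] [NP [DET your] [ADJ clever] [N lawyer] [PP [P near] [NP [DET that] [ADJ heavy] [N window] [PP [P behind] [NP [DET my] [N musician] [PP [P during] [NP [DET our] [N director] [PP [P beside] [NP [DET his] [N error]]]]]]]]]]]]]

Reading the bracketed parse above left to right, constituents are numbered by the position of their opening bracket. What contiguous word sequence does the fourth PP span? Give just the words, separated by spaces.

behind my musician during our director beside his error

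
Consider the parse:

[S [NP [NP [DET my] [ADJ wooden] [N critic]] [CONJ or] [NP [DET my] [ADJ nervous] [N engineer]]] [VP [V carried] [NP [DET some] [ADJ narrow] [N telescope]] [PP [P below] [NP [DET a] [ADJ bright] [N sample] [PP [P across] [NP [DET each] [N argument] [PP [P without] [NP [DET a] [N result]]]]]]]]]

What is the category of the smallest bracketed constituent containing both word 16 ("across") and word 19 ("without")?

PP

Both words fall inside [PP across each argument without a result] (words 16–21), and no smaller constituent contains them both. Label: PP.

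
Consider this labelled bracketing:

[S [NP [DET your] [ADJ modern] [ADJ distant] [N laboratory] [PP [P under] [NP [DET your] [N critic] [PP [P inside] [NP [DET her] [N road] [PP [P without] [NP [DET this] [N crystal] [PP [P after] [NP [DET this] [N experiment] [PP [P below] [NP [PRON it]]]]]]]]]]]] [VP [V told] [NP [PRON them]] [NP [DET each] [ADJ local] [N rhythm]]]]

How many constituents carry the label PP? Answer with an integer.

Listing each PP by its span: [PP under your critic inside her road without this crystal after this experiment below it]; [PP inside her road without this crystal after this experiment below it]; [PP without this crystal after this experiment below it]; [PP after this experiment below it]; [PP below it] — that makes 5.

5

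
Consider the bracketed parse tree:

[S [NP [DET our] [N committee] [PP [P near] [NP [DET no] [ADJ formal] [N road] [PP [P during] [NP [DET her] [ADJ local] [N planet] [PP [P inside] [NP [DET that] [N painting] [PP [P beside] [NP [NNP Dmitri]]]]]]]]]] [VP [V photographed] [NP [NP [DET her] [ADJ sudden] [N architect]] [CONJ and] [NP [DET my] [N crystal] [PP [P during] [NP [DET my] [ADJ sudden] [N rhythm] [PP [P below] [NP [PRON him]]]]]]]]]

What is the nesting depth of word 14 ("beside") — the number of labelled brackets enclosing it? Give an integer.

10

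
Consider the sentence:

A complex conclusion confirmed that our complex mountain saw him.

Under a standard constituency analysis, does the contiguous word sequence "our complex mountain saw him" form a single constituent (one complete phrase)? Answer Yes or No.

Yes

"our complex mountain saw him" is exactly the clause [S our complex mountain saw him], a complete constituent.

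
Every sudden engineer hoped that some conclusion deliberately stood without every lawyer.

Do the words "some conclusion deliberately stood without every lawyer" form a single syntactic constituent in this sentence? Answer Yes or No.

Yes

These words form the whole clause headed by "stood", so yes — one constituent.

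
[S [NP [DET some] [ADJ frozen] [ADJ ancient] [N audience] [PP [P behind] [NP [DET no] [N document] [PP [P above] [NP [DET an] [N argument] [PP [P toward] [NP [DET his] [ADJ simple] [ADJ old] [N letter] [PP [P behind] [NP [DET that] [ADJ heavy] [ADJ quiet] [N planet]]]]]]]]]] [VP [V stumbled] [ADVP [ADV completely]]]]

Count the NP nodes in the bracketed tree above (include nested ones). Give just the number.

Scanning left to right, an opening `[NP` appears at word positions 1, 6, 9, 12, 17 — 5 in total.

5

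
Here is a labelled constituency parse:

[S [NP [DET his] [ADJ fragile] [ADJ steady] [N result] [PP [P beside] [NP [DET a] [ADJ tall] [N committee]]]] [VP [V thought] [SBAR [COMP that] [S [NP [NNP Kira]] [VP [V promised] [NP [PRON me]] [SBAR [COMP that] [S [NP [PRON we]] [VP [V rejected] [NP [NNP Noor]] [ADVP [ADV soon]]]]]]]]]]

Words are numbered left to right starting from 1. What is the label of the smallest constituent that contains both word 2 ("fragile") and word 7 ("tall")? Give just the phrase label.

The smallest bracket enclosing both words is [NP his fragile steady result beside a tall committee], so the label is NP.

NP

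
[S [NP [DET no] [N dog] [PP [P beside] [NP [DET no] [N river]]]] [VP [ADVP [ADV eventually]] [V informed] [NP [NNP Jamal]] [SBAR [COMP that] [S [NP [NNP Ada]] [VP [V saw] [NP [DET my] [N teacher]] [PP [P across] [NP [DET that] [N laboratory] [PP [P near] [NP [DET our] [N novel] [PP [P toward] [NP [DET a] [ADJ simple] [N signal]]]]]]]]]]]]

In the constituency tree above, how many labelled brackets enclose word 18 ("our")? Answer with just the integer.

The word sits inside DET, which is inside NP, inside PP, inside NP, inside PP, inside VP, inside S, inside SBAR, inside VP, inside S — 10 brackets in all.

10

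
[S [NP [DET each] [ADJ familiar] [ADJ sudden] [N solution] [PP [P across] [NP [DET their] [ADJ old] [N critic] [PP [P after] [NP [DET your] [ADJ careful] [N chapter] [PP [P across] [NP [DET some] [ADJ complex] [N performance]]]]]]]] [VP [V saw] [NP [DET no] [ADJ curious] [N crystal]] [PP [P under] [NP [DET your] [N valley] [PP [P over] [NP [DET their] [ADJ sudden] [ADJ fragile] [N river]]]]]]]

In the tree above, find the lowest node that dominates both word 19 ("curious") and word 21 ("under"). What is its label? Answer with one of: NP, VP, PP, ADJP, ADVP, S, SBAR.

VP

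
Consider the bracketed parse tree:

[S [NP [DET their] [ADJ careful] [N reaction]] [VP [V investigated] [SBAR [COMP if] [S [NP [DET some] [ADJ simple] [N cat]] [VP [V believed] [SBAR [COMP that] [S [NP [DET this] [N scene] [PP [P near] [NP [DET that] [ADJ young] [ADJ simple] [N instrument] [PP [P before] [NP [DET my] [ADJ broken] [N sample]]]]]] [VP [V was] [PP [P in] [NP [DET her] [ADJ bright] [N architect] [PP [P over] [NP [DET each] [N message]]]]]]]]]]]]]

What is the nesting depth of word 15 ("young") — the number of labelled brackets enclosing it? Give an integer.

11

The word sits inside ADJ, which is inside NP, inside PP, inside NP, inside S, inside SBAR, inside VP, inside S, inside SBAR, inside VP, inside S — 11 brackets in all.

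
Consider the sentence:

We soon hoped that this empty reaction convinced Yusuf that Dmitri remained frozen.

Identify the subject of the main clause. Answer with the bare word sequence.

we

The subject of the main clause is the NP immediately before the verb "hoped": "we".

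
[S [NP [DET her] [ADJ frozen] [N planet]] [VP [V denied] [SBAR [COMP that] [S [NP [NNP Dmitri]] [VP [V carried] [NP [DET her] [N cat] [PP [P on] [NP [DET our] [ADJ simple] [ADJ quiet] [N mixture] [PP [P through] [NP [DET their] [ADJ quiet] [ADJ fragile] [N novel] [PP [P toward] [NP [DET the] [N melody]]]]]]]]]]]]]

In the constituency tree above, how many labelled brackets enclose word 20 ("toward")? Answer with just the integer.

12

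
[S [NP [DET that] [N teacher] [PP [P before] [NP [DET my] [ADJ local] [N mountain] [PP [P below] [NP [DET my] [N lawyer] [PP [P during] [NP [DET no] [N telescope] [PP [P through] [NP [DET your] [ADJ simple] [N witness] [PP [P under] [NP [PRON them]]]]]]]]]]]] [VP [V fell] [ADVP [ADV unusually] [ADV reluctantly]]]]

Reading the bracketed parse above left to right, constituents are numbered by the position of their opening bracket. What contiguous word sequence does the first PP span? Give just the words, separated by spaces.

The PP opening brackets appear, in order, over: "before my local mountain below my lawyer during no telescope through your simple witness under them"; "below my lawyer during no telescope through your simple witness under them"; "during no telescope through your simple witness under them"; "through your simple witness under them"; "under them". The first one spans "before my local mountain below my lawyer during no telescope through your simple witness under them".

before my local mountain below my lawyer during no telescope through your simple witness under them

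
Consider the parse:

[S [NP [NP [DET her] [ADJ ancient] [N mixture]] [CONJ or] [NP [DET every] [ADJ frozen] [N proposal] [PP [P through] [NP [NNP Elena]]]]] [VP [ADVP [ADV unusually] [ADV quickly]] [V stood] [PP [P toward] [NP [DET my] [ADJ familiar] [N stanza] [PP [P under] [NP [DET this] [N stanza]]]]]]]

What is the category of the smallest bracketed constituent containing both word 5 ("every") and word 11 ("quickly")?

S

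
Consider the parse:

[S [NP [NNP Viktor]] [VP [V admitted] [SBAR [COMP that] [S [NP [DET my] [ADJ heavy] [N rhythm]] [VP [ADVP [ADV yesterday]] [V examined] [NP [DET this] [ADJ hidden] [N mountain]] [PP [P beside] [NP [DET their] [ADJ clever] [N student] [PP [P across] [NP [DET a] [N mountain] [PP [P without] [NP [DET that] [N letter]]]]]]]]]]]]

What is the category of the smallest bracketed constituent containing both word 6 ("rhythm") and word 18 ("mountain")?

S

Word 6 lies under S → VP → SBAR → S → NP → N; word 18 lies under S → VP → SBAR → S → VP → PP → NP → PP → NP → N. The lowest shared node is the S.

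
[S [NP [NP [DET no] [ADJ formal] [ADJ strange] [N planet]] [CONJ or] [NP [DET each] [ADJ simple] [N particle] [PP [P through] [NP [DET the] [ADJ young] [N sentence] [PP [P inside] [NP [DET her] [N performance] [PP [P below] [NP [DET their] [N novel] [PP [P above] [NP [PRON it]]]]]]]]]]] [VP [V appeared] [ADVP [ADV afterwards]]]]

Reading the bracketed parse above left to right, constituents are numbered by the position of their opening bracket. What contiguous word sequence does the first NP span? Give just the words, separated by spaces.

In left-to-right order the NP constituents are "no formal strange planet or each simple particle through the young sentence inside her performance below their novel above it"; "no formal strange planet"; "each simple particle through the young sentence inside her performance below their novel above it"; "the young sentence inside her performance below their novel above it"; "her performance below their novel above it"; "their novel above it"; "it". Number 1 is "no formal strange planet or each simple particle through the young sentence inside her performance below their novel above it".

no formal strange planet or each simple particle through the young sentence inside her performance below their novel above it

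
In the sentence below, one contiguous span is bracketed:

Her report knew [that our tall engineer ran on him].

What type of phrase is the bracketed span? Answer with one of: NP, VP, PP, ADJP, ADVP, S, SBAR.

"that" is the head of the bracketed span, so the span is a subordinate clause: SBAR.

SBAR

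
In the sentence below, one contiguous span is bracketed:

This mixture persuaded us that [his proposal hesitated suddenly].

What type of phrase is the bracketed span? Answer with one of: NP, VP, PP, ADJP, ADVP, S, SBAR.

S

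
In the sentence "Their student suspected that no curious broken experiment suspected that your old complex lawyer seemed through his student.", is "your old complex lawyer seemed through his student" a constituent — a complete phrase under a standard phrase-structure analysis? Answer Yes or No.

Yes

The sequence corresponds to a single S node — the clause "your old complex lawyer seemed through his student".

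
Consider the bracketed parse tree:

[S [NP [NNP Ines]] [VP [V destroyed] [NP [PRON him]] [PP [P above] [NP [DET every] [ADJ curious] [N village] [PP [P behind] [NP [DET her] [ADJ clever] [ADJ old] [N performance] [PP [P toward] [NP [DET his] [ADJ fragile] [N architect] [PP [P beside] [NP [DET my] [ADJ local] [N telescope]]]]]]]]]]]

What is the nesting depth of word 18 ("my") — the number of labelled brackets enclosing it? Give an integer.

Path from the root down to the word: S → VP → PP → NP → PP → NP → PP → NP → PP → NP → DET. That is 11 enclosing brackets.

11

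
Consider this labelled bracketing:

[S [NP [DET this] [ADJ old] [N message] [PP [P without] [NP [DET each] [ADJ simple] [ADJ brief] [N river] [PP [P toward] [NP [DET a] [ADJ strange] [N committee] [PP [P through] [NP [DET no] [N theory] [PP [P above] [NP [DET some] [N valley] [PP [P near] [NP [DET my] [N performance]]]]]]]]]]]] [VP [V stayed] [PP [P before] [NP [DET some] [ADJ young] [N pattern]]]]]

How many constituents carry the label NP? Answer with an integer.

Scanning left to right, an opening `[NP` appears at word positions 1, 5, 10, 14, 17, 20, 24 — 7 in total.

7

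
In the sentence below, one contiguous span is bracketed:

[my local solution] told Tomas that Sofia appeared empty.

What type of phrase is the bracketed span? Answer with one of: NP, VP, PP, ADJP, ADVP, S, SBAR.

The bracketed span "my local solution" is headed by "solution", making it a noun phrase (NP).

NP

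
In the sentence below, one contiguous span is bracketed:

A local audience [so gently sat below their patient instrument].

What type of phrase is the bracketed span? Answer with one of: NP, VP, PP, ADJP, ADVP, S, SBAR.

VP

The span is built around the verb "sat" — a verb phrase (VP).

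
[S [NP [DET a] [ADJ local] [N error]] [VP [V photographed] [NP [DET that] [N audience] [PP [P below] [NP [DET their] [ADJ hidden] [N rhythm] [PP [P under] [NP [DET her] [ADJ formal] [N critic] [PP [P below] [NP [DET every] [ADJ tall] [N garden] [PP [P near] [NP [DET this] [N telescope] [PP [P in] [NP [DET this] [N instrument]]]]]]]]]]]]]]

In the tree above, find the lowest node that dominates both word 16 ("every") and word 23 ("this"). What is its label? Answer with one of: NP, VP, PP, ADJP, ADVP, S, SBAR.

NP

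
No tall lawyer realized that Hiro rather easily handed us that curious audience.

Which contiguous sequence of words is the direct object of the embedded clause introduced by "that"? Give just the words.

that curious audience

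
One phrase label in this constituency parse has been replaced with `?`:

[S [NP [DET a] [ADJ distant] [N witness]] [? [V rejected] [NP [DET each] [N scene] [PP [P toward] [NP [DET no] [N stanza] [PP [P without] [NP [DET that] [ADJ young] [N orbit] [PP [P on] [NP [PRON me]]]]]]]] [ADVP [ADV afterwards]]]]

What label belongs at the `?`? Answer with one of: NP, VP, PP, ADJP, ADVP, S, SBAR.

VP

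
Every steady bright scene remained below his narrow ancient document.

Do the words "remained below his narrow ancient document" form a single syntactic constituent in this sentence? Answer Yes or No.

Yes

"remained below his narrow ancient document" is exactly the verb phrase [VP remained below his narrow ancient document], a complete constituent.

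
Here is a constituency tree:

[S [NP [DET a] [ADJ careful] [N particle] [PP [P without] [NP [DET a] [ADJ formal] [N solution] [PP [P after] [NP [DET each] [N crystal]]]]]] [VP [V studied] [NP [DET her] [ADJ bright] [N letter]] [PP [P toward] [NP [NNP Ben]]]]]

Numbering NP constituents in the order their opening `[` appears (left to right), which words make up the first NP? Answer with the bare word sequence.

In left-to-right order the NP constituents are "a careful particle without a formal solution after each crystal"; "a formal solution after each crystal"; "each crystal"; "her bright letter"; "Ben". Number 1 is "a careful particle without a formal solution after each crystal".

a careful particle without a formal solution after each crystal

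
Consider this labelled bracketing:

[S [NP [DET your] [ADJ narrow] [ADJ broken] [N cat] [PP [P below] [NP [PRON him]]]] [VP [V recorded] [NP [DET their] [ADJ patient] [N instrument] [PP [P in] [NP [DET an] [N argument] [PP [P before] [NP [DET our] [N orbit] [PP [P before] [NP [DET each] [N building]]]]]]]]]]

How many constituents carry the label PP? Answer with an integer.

Scanning left to right, an opening `[PP` appears at word positions 5, 11, 14, 17 — 4 in total.

4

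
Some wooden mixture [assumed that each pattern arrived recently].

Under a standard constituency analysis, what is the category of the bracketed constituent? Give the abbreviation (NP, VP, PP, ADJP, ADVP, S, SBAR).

VP

The span is built around the verb "assumed" — a verb phrase (VP).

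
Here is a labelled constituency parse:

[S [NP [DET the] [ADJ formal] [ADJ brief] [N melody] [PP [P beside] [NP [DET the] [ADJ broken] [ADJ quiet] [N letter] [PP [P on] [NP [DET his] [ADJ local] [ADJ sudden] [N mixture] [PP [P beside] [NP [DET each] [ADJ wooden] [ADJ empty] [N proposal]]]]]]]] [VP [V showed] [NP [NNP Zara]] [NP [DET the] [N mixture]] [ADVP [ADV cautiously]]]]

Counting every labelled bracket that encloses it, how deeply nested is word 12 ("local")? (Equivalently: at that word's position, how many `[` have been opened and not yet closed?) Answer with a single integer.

7

Path from the root down to the word: S → NP → PP → NP → PP → NP → ADJ. That is 7 enclosing brackets.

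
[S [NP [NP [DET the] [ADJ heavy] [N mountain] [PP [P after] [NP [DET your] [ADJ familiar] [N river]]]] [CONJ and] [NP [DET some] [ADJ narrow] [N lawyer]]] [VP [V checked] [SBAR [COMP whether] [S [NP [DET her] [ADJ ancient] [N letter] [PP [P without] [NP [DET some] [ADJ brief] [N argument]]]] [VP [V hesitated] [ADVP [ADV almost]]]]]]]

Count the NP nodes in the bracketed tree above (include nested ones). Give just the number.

6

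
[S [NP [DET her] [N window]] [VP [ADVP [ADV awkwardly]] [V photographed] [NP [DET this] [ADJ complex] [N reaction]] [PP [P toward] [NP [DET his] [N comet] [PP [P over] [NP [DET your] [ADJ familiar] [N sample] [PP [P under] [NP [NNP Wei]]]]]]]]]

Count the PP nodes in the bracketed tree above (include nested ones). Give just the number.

3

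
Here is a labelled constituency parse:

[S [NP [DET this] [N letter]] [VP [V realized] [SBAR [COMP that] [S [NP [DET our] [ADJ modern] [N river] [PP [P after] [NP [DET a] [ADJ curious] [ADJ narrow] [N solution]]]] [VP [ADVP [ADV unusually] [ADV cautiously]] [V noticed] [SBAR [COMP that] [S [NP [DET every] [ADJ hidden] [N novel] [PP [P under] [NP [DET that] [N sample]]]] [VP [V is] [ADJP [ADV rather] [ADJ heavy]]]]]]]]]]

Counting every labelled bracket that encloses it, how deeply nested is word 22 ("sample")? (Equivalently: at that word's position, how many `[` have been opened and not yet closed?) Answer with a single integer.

11

Path from the root down to the word: S → VP → SBAR → S → VP → SBAR → S → NP → PP → NP → N. That is 11 enclosing brackets.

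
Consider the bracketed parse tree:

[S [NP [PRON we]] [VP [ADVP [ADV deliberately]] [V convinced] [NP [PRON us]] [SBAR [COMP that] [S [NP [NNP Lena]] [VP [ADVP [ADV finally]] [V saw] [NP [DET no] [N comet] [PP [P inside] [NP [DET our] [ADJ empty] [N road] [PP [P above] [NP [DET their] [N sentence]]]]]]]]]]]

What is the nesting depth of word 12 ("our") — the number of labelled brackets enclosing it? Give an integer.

9

Counting open brackets not yet closed at "our": [S [VP [SBAR [S [VP [NP [PP [NP [DET = 9.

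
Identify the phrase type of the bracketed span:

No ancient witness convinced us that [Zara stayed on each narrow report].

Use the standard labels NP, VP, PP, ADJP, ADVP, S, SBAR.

The span is built around the head "stayed" — a clause (S).

S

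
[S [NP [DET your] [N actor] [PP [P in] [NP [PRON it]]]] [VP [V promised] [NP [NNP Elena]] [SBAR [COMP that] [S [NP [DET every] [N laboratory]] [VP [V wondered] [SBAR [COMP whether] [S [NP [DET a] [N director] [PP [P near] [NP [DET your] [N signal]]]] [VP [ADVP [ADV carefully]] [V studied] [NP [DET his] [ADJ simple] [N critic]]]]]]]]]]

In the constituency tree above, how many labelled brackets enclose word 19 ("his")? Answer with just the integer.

10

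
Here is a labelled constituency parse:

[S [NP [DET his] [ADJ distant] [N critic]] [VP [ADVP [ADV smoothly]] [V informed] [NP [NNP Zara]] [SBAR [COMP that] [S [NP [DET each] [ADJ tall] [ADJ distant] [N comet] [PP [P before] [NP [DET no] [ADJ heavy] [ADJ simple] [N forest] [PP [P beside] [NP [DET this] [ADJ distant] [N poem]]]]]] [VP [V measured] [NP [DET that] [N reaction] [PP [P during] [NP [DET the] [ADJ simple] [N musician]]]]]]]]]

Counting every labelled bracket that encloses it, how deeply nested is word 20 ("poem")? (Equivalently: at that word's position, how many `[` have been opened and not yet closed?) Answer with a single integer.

10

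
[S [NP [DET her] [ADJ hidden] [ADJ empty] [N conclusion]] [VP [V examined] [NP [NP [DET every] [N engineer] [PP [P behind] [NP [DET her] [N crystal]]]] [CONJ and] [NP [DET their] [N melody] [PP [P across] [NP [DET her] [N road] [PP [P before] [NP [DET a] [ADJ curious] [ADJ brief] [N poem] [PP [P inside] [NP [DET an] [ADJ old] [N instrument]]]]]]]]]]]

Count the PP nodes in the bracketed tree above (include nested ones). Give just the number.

The PP constituents are: [PP behind her crystal]; [PP across her road before a curious brief poem inside an old instrument]; [PP before a curious brief poem inside an old instrument]; [PP inside an old instrument]. Total: 4.

4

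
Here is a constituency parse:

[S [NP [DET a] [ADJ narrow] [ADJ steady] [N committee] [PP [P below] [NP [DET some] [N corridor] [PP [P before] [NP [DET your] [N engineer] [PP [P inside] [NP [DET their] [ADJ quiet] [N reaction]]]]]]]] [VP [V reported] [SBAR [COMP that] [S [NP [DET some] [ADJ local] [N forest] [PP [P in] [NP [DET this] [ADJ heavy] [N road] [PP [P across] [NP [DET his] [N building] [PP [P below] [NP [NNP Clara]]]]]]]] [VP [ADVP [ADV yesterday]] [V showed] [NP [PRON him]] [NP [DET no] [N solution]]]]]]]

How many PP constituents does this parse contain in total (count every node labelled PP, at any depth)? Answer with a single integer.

6

The PP constituents are: [PP below some corridor before your engineer inside their quiet reaction]; [PP before your engineer inside their quiet reaction]; [PP inside their quiet reaction]; [PP in this heavy road across his building below Clara]; [PP across his building below Clara]; [PP below Clara]. Total: 6.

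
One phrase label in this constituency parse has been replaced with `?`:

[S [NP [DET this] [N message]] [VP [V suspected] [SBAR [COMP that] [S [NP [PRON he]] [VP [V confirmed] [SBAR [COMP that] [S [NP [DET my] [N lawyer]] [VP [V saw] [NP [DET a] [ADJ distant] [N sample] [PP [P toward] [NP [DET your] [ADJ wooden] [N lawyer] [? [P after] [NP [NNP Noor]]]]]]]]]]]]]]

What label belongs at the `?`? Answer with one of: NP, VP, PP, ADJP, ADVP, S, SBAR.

PP

A constituent whose immediate children are P 'after', NP is a prepositional phrase: PP.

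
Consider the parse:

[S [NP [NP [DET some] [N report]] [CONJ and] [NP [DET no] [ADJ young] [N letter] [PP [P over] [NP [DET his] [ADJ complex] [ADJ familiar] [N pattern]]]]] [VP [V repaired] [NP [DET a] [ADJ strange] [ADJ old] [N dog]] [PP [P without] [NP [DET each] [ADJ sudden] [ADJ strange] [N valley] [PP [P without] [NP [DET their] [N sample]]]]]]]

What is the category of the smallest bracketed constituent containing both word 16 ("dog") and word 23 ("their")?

Word 16 lies under S → VP → NP → N; word 23 lies under S → VP → PP → NP → PP → NP → DET. The lowest shared node is the VP.

VP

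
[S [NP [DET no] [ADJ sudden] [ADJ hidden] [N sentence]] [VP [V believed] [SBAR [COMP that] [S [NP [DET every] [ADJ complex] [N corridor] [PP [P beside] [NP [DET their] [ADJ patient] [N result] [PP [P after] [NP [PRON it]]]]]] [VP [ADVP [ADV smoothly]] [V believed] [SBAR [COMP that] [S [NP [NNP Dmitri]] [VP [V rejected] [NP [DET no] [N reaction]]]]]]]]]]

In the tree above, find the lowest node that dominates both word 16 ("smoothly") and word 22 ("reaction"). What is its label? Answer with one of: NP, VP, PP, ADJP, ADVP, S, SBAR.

VP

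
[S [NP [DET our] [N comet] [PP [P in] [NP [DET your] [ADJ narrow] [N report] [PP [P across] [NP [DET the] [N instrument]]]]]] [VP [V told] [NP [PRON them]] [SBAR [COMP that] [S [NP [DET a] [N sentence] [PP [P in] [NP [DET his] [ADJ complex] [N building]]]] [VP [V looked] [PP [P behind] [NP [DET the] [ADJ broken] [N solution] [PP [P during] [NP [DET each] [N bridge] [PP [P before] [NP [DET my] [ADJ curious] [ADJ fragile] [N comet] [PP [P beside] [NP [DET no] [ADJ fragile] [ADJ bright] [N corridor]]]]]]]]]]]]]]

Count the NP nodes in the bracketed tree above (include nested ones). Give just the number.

10

Listing each NP by its span: [NP our comet in your narrow report across the instrument]; [NP your narrow report across the instrument]; [NP the instrument]; [NP them]; [NP a sentence in his complex building]; [NP his complex building] … — that makes 10.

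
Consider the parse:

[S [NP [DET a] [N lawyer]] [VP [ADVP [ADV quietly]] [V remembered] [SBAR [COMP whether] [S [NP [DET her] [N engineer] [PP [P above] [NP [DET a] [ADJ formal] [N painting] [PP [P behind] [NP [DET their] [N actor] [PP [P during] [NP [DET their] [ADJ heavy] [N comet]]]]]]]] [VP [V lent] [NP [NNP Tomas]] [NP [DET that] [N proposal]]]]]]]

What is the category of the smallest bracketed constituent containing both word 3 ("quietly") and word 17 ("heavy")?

The smallest bracket enclosing both words is [VP quietly remembered whether her engineer above a formal painting behind their actor during their heavy comet lent Tomas that proposal], so the label is VP.

VP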